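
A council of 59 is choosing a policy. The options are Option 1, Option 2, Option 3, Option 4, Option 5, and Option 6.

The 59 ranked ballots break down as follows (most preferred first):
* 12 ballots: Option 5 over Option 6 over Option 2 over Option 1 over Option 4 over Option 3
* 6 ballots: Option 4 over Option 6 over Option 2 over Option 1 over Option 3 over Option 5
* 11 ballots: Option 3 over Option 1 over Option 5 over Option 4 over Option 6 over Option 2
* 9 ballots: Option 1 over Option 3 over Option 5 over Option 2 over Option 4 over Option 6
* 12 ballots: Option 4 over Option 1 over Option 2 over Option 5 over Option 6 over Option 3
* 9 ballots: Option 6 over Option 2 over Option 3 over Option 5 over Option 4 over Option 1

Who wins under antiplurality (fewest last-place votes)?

Last-place votes: Option 1 9, Option 2 11, Option 3 24, Option 4 0, Option 5 6, Option 6 9.

Option 4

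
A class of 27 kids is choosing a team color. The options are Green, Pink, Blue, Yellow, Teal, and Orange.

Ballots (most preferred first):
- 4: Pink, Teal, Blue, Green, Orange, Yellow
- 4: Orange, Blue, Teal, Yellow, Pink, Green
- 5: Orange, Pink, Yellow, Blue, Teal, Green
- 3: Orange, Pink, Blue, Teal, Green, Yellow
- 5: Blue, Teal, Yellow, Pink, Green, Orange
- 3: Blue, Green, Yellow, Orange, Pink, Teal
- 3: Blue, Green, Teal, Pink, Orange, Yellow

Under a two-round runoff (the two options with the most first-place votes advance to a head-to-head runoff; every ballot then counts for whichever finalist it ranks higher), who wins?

Blue

Round 1 first-place votes: Green 0, Pink 4, Blue 11, Yellow 0, Teal 0, Orange 12. Orange and Blue advance.
Runoff: Orange is ranked above Blue on 12 ballots, Blue above Orange on 15.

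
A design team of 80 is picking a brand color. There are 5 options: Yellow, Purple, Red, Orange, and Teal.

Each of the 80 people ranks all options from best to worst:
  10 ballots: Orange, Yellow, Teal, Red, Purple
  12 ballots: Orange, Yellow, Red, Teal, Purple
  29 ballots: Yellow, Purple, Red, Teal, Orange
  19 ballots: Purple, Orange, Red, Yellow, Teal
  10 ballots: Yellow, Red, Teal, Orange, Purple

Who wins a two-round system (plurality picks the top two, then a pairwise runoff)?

Orange

Round 1 first-place votes: Yellow 39, Purple 19, Red 0, Orange 22, Teal 0. Yellow and Orange advance.
Runoff: Yellow is ranked above Orange on 39 ballots, Orange above Yellow on 41.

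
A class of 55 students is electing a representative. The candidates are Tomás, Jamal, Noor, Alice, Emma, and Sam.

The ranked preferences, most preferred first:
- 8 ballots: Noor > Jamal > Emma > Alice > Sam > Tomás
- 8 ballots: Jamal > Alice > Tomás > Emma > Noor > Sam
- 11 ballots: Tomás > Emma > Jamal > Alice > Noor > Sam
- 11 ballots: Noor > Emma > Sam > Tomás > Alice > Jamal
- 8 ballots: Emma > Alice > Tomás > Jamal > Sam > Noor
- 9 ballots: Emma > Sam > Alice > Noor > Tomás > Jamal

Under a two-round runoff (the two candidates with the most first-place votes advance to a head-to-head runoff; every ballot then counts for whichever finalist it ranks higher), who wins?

Emma

Round 1 first-place votes: Tomás 11, Jamal 8, Noor 19, Alice 0, Emma 17, Sam 0. Noor and Emma advance.
Runoff: Noor is ranked above Emma on 19 ballots, Emma above Noor on 36.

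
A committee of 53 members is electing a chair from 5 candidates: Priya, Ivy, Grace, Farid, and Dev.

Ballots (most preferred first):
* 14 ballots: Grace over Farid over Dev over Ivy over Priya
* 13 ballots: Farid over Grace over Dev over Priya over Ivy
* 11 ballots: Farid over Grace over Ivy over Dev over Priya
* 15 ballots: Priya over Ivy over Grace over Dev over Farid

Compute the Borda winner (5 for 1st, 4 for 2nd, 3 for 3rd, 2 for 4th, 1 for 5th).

Grace

Priya: 14×1 + 13×2 + 11×1 + 15×5 = 126
Ivy: 14×2 + 13×1 + 11×3 + 15×4 = 134
Grace: 14×5 + 13×4 + 11×4 + 15×3 = 211
Farid: 14×4 + 13×5 + 11×5 + 15×1 = 191
Dev: 14×3 + 13×3 + 11×2 + 15×2 = 133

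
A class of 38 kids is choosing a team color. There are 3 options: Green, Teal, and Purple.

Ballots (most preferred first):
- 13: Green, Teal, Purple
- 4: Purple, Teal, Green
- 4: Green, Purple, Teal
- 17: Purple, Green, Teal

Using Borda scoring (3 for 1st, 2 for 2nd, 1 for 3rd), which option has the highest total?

Green

Green: 13×3 + 4×1 + 4×3 + 17×2 = 89
Teal: 13×2 + 4×2 + 4×1 + 17×1 = 55
Purple: 13×1 + 4×3 + 4×2 + 17×3 = 84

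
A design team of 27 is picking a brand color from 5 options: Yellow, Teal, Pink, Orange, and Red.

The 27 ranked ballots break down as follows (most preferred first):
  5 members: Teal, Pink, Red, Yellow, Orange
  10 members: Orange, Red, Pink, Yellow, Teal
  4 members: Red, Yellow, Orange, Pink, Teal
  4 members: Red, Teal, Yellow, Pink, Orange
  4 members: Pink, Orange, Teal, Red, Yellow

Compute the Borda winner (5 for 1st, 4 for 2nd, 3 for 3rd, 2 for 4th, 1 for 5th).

Red

Yellow: 5×2 + 10×2 + 4×4 + 4×3 + 4×1 = 62
Teal: 5×5 + 10×1 + 4×1 + 4×4 + 4×3 = 67
Pink: 5×4 + 10×3 + 4×2 + 4×2 + 4×5 = 86
Orange: 5×1 + 10×5 + 4×3 + 4×1 + 4×4 = 87
Red: 5×3 + 10×4 + 4×5 + 4×5 + 4×2 = 103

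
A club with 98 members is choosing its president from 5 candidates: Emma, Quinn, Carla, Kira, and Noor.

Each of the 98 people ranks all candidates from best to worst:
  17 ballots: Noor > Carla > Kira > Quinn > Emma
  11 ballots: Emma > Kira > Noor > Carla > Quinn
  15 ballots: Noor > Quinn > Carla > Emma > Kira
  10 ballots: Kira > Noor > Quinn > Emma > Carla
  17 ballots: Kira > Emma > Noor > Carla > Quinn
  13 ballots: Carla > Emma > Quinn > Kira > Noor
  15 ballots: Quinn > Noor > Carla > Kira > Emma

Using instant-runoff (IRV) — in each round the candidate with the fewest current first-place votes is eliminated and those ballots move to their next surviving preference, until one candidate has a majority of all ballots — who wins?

Kira

Round 1: Emma 11, Quinn 15, Carla 13, Kira 27, Noor 32. Emma eliminated.
Round 2: Quinn 15, Carla 13, Kira 38, Noor 32. Carla eliminated.
Round 3: Quinn 28, Kira 38, Noor 32. Quinn eliminated.
Round 4: Kira 51, Noor 47. Kira has a majority (≥50).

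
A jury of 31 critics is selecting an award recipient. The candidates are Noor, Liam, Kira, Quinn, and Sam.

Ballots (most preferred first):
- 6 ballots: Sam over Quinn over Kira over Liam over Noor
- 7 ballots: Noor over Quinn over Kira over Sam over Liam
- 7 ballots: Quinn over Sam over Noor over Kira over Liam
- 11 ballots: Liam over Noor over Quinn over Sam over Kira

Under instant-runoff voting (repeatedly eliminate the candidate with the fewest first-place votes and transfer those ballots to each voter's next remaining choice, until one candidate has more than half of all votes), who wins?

Quinn

Round 1: Noor 7, Liam 11, Kira 0, Quinn 7, Sam 6. Kira eliminated.
Round 2: Noor 7, Liam 11, Quinn 7, Sam 6. Sam eliminated.
Round 3: Noor 7, Liam 11, Quinn 13. Noor eliminated.
Round 4: Liam 11, Quinn 20. Quinn has a majority (≥16).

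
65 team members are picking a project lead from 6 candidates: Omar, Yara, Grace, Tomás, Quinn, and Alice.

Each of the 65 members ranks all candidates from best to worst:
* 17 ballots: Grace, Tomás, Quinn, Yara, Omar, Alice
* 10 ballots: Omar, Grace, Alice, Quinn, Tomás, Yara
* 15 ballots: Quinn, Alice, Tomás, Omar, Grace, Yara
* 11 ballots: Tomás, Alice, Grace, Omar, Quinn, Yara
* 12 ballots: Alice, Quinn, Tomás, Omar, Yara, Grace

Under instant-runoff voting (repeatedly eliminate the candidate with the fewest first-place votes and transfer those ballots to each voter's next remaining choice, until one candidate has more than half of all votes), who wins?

Alice

Round 1: Omar 10, Yara 0, Grace 17, Tomás 11, Quinn 15, Alice 12. Yara eliminated.
Round 2: Omar 10, Grace 17, Tomás 11, Quinn 15, Alice 12. Omar eliminated.
Round 3: Grace 27, Tomás 11, Quinn 15, Alice 12. Tomás eliminated.
Round 4: Grace 27, Quinn 15, Alice 23. Quinn eliminated.
Round 5: Grace 27, Alice 38. Alice has a majority (≥33).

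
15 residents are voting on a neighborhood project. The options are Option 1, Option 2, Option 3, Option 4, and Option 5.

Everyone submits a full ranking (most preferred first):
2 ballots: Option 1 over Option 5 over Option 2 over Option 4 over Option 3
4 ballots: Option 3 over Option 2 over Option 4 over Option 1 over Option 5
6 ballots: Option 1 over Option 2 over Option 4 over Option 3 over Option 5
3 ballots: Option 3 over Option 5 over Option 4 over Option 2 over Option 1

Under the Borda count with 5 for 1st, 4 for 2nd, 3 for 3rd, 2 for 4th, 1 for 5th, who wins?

Option 1: 2×5 + 4×2 + 6×5 + 3×1 = 51
Option 2: 2×3 + 4×4 + 6×4 + 3×2 = 52
Option 3: 2×1 + 4×5 + 6×2 + 3×5 = 49
Option 4: 2×2 + 4×3 + 6×3 + 3×3 = 43
Option 5: 2×4 + 4×1 + 6×1 + 3×4 = 30

Option 2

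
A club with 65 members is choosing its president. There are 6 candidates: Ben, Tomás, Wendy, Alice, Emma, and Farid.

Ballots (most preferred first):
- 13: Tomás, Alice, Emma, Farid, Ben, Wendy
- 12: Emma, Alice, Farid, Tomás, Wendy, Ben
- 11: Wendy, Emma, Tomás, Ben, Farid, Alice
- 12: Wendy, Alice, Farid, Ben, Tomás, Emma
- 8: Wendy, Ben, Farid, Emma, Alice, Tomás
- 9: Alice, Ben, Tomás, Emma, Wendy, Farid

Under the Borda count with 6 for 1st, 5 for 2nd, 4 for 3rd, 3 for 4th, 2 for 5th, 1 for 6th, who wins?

Ben: 13×2 + 12×1 + 11×3 + 12×3 + 8×5 + 9×5 = 192
Tomás: 13×6 + 12×3 + 11×4 + 12×2 + 8×1 + 9×4 = 226
Wendy: 13×1 + 12×2 + 11×6 + 12×6 + 8×6 + 9×2 = 241
Alice: 13×5 + 12×5 + 11×1 + 12×5 + 8×2 + 9×6 = 266
Emma: 13×4 + 12×6 + 11×5 + 12×1 + 8×3 + 9×3 = 242
Farid: 13×3 + 12×4 + 11×2 + 12×4 + 8×4 + 9×1 = 198

Alice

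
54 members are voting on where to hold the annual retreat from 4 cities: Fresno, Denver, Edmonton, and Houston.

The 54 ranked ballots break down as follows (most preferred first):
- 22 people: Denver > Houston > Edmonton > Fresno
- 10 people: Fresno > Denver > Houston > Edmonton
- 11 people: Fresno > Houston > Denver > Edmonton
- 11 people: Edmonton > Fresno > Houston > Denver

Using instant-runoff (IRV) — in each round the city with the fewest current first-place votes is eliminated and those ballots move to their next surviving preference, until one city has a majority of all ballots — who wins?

Round 1: Fresno 21, Denver 22, Edmonton 11, Houston 0. Houston eliminated.
Round 2: Fresno 21, Denver 22, Edmonton 11. Edmonton eliminated.
Round 3: Fresno 32, Denver 22. Fresno has a majority (≥28).

Fresno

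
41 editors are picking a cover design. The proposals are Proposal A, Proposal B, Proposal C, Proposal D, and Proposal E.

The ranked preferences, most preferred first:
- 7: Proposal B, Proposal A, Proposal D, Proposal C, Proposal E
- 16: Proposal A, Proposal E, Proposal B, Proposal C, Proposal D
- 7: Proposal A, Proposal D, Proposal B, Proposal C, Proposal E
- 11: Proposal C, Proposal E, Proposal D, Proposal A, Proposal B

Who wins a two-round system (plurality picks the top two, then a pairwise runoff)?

Round 1 first-place votes: Proposal A 23, Proposal B 7, Proposal C 11, Proposal D 0, Proposal E 0. Proposal A and Proposal C advance.
Runoff: Proposal A is ranked above Proposal C on 30 ballots, Proposal C above Proposal A on 11.

Proposal A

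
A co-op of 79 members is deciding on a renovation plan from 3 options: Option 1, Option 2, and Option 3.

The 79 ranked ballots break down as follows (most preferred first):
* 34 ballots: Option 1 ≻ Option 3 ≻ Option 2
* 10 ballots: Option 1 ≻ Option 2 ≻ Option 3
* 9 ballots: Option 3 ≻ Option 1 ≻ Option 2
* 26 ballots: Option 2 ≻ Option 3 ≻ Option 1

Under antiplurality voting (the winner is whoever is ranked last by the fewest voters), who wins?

Option 3

Last-place votes: Option 1 26, Option 2 43, Option 3 10.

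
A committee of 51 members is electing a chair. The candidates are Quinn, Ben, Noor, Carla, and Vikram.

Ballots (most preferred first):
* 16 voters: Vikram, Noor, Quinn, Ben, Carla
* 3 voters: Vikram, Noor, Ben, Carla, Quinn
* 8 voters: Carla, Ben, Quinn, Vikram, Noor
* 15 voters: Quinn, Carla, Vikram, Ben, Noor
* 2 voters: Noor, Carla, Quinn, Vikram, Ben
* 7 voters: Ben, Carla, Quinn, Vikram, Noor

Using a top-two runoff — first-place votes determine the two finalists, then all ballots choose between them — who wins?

Round 1 first-place votes: Quinn 15, Ben 7, Noor 2, Carla 8, Vikram 19. Vikram and Quinn advance.
Runoff: Vikram is ranked above Quinn on 19 ballots, Quinn above Vikram on 32.

Quinn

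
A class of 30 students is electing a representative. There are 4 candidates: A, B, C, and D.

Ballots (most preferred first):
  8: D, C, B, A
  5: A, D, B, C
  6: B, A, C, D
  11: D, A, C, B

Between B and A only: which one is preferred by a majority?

A

B is ranked above A on 14 ballots; A above B on 16.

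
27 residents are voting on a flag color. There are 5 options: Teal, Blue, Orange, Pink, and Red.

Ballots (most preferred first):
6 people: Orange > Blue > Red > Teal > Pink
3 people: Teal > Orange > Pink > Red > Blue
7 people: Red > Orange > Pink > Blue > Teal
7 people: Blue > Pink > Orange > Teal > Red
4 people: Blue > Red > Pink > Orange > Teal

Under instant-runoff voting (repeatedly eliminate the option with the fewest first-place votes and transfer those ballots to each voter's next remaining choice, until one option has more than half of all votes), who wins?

Round 1: Teal 3, Blue 11, Orange 6, Pink 0, Red 7. Pink eliminated.
Round 2: Teal 3, Blue 11, Orange 6, Red 7. Teal eliminated.
Round 3: Blue 11, Orange 9, Red 7. Red eliminated.
Round 4: Blue 11, Orange 16. Orange has a majority (≥14).

Orange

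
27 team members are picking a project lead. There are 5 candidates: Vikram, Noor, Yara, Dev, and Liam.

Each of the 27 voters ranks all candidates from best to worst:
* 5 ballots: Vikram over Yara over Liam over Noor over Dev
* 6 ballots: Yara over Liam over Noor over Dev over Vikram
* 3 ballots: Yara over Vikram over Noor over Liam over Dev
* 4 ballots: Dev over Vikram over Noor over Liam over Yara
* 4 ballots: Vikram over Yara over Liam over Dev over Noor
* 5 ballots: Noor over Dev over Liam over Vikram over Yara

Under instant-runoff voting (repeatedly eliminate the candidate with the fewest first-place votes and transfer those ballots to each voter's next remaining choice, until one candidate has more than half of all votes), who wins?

Round 1: Vikram 9, Noor 5, Yara 9, Dev 4, Liam 0. Liam eliminated.
Round 2: Vikram 9, Noor 5, Yara 9, Dev 4. Dev eliminated.
Round 3: Vikram 13, Noor 5, Yara 9. Noor eliminated.
Round 4: Vikram 18, Yara 9. Vikram has a majority (≥14).

Vikram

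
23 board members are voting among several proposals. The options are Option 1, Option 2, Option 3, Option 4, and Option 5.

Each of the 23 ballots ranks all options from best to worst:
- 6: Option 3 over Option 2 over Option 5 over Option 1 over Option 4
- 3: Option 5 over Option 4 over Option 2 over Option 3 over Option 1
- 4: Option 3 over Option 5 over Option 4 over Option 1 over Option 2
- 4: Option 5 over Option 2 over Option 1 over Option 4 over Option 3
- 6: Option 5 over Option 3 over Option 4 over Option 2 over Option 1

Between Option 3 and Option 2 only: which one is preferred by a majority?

Option 3

Option 3 is ranked above Option 2 on 16 ballots; Option 2 above Option 3 on 7.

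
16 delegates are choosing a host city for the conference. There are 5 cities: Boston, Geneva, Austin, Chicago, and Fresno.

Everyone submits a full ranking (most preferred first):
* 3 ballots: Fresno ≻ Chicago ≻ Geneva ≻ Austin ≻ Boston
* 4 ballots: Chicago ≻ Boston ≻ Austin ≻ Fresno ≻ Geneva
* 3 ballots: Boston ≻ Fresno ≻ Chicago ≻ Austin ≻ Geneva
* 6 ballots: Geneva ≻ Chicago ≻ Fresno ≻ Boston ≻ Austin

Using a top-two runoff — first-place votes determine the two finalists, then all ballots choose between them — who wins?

Chicago

Round 1 first-place votes: Boston 3, Geneva 6, Austin 0, Chicago 4, Fresno 3. Geneva and Chicago advance.
Runoff: Geneva is ranked above Chicago on 6 ballots, Chicago above Geneva on 10.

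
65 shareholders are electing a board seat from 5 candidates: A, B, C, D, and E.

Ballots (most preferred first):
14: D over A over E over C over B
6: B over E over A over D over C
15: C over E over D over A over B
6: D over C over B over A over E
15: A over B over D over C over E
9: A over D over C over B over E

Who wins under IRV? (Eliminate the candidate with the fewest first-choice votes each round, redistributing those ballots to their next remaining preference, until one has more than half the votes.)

D

Round 1: A 24, B 6, C 15, D 20, E 0. E eliminated.
Round 2: A 24, B 6, C 15, D 20. B eliminated.
Round 3: A 30, C 15, D 20. C eliminated.
Round 4: A 30, D 35. D has a majority (≥33).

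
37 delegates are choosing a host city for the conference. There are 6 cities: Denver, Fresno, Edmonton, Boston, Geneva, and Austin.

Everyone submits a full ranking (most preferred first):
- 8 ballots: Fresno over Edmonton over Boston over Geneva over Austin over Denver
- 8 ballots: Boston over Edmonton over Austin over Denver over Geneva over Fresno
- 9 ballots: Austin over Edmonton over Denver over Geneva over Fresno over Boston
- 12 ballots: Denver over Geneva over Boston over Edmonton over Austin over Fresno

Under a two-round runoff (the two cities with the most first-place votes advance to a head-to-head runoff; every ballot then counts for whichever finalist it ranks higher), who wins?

Round 1 first-place votes: Denver 12, Fresno 8, Edmonton 0, Boston 8, Geneva 0, Austin 9. Denver and Austin advance.
Runoff: Denver is ranked above Austin on 12 ballots, Austin above Denver on 25.

Austin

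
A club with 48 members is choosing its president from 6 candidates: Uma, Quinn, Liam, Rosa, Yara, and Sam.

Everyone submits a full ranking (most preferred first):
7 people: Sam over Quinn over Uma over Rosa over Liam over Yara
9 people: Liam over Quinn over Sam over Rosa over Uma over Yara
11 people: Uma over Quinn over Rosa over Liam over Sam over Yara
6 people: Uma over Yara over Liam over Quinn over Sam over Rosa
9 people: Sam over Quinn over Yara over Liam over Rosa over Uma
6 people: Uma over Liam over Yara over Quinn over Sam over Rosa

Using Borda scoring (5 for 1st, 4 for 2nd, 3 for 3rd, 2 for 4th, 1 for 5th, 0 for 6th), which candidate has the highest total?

Quinn

Uma: 7×3 + 9×1 + 11×5 + 6×5 + 9×0 + 6×5 = 145
Quinn: 7×4 + 9×4 + 11×4 + 6×2 + 9×4 + 6×2 = 168
Liam: 7×1 + 9×5 + 11×2 + 6×3 + 9×2 + 6×4 = 134
Rosa: 7×2 + 9×2 + 11×3 + 6×0 + 9×1 + 6×0 = 74
Yara: 7×0 + 9×0 + 11×0 + 6×4 + 9×3 + 6×3 = 69
Sam: 7×5 + 9×3 + 11×1 + 6×1 + 9×5 + 6×1 = 130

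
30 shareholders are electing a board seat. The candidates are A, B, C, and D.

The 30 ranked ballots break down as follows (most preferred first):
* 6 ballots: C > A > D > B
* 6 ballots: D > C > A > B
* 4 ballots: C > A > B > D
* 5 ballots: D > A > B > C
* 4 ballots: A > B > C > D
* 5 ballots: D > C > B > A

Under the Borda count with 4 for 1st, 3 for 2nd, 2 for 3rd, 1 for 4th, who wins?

A: 6×3 + 6×2 + 4×3 + 5×3 + 4×4 + 5×1 = 78
B: 6×1 + 6×1 + 4×2 + 5×2 + 4×3 + 5×2 = 52
C: 6×4 + 6×3 + 4×4 + 5×1 + 4×2 + 5×3 = 86
D: 6×2 + 6×4 + 4×1 + 5×4 + 4×1 + 5×4 = 84

C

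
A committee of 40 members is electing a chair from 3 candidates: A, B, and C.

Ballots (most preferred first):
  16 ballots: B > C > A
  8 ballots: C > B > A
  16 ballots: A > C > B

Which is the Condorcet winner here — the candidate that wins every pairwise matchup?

C

C vs A: 24–16
C vs B: 24–16
C beats every other candidate.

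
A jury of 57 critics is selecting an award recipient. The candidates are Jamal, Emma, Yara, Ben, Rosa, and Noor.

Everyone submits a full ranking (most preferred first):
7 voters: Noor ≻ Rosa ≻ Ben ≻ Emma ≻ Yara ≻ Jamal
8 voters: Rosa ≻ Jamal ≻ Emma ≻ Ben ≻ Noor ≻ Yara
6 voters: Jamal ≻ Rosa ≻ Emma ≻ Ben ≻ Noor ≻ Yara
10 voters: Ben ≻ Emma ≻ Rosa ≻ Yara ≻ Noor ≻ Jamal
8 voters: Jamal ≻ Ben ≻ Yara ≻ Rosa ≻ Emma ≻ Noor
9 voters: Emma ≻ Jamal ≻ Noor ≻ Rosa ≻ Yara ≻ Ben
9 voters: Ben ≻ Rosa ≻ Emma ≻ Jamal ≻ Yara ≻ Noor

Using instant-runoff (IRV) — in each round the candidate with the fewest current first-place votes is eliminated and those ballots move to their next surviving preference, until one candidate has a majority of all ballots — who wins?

Jamal

Round 1: Jamal 14, Emma 9, Yara 0, Ben 19, Rosa 8, Noor 7. Yara eliminated.
Round 2: Jamal 14, Emma 9, Ben 19, Rosa 8, Noor 7. Noor eliminated.
Round 3: Jamal 14, Emma 9, Ben 19, Rosa 15. Emma eliminated.
Round 4: Jamal 23, Ben 19, Rosa 15. Rosa eliminated.
Round 5: Jamal 31, Ben 26. Jamal has a majority (≥29).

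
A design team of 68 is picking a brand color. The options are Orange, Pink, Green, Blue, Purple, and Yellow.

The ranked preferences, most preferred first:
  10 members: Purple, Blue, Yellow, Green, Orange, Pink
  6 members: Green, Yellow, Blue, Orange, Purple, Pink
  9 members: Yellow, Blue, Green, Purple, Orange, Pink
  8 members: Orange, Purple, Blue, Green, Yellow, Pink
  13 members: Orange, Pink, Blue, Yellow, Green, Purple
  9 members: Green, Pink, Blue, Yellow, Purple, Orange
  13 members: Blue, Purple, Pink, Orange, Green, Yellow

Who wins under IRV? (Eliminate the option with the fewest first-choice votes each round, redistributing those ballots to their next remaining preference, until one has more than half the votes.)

Blue

Round 1: Orange 21, Pink 0, Green 15, Blue 13, Purple 10, Yellow 9. Pink eliminated.
Round 2: Orange 21, Green 15, Blue 13, Purple 10, Yellow 9. Yellow eliminated.
Round 3: Orange 21, Green 15, Blue 22, Purple 10. Purple eliminated.
Round 4: Orange 21, Green 15, Blue 32. Green eliminated.
Round 5: Orange 21, Blue 47. Blue has a majority (≥35).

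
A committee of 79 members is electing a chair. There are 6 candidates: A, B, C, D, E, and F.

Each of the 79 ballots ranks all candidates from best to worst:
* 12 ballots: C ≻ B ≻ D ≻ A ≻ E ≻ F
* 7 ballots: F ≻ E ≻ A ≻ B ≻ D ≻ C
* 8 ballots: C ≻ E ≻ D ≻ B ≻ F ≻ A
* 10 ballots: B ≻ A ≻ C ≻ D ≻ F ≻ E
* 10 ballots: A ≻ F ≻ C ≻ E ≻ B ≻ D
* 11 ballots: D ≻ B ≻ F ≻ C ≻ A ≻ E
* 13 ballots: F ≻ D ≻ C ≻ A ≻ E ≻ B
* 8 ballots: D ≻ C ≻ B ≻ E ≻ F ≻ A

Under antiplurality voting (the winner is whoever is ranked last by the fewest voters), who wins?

Last-place votes: A 16, B 13, C 7, D 10, E 21, F 12.

C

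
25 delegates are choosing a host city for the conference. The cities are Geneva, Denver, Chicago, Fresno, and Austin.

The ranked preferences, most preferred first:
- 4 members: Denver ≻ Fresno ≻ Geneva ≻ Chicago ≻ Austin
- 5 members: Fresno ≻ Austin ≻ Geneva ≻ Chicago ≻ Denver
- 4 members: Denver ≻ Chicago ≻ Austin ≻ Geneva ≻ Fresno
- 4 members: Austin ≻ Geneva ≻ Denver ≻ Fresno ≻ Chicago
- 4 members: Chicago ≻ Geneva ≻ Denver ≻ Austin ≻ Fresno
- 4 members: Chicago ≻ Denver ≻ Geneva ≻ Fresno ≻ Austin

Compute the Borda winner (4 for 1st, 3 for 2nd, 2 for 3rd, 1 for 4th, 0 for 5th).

Geneva: 4×2 + 5×2 + 4×1 + 4×3 + 4×3 + 4×2 = 54
Denver: 4×4 + 5×0 + 4×4 + 4×2 + 4×2 + 4×3 = 60
Chicago: 4×1 + 5×1 + 4×3 + 4×0 + 4×4 + 4×4 = 53
Fresno: 4×3 + 5×4 + 4×0 + 4×1 + 4×0 + 4×1 = 40
Austin: 4×0 + 5×3 + 4×2 + 4×4 + 4×1 + 4×0 = 43

Denver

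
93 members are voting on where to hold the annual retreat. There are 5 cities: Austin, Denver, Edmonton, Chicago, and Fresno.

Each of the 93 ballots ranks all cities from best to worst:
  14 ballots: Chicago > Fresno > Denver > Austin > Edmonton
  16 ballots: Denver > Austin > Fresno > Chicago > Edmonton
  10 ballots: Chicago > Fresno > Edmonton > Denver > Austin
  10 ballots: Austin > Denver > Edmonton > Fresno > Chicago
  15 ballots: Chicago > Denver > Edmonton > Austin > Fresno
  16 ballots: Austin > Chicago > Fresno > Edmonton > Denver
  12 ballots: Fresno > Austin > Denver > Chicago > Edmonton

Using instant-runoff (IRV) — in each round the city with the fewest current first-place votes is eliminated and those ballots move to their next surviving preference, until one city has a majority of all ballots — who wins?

Austin

Round 1: Austin 26, Denver 16, Edmonton 0, Chicago 39, Fresno 12. Edmonton eliminated.
Round 2: Austin 26, Denver 16, Chicago 39, Fresno 12. Fresno eliminated.
Round 3: Austin 38, Denver 16, Chicago 39. Denver eliminated.
Round 4: Austin 54, Chicago 39. Austin has a majority (≥47).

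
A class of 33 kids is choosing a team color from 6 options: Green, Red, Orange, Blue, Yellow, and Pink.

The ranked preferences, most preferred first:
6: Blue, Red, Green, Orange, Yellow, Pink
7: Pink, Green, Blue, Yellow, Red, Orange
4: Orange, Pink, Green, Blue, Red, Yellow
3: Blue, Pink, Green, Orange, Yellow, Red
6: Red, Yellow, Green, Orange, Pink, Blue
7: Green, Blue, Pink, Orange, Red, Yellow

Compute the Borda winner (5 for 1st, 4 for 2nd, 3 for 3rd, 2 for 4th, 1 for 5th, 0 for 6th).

Green: 6×3 + 7×4 + 4×3 + 3×3 + 6×3 + 7×5 = 120
Red: 6×4 + 7×1 + 4×1 + 3×0 + 6×5 + 7×1 = 72
Orange: 6×2 + 7×0 + 4×5 + 3×2 + 6×2 + 7×2 = 64
Blue: 6×5 + 7×3 + 4×2 + 3×5 + 6×0 + 7×4 = 102
Yellow: 6×1 + 7×2 + 4×0 + 3×1 + 6×4 + 7×0 = 47
Pink: 6×0 + 7×5 + 4×4 + 3×4 + 6×1 + 7×3 = 90

Green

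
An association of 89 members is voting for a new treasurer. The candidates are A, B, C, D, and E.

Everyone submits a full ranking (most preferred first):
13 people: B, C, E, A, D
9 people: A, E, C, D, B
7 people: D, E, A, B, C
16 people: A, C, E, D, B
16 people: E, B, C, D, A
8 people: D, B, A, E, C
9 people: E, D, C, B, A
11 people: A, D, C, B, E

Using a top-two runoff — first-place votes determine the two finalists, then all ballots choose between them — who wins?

Round 1 first-place votes: A 36, B 13, C 0, D 15, E 25. A and E advance.
Runoff: A is ranked above E on 44 ballots, E above A on 45.

E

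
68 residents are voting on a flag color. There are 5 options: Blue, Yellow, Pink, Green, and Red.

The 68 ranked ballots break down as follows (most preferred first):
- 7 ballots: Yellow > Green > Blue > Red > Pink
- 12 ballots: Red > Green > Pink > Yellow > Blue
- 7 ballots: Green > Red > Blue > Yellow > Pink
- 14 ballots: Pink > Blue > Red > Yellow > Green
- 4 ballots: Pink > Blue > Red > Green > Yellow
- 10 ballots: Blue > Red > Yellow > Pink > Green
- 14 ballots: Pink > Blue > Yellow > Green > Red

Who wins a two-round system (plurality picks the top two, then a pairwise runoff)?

Red

Round 1 first-place votes: Blue 10, Yellow 7, Pink 32, Green 7, Red 12. Pink and Red advance.
Runoff: Pink is ranked above Red on 32 ballots, Red above Pink on 36.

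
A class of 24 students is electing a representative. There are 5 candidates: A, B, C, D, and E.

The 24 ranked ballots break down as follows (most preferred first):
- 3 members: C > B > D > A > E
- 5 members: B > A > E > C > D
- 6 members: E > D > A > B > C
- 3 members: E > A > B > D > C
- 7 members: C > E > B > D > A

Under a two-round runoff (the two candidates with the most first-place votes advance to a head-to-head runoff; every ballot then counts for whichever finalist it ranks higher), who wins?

E

Round 1 first-place votes: A 0, B 5, C 10, D 0, E 9. C and E advance.
Runoff: C is ranked above E on 10 ballots, E above C on 14.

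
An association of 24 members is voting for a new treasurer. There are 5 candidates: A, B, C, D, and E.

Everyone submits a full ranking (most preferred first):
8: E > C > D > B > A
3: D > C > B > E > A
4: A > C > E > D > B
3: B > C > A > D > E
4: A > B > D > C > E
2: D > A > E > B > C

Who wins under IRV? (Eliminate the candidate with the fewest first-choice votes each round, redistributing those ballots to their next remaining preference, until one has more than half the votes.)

Round 1: A 8, B 3, C 0, D 5, E 8. C eliminated.
Round 2: A 8, B 3, D 5, E 8. B eliminated.
Round 3: A 11, D 5, E 8. D eliminated.
Round 4: A 13, E 11. A has a majority (≥13).

A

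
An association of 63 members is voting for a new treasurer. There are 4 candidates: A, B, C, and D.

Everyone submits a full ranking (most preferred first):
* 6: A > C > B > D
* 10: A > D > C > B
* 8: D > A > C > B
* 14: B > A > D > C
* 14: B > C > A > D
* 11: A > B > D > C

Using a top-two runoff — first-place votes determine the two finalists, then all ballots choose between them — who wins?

Round 1 first-place votes: A 27, B 28, C 0, D 8. B and A advance.
Runoff: B is ranked above A on 28 ballots, A above B on 35.

A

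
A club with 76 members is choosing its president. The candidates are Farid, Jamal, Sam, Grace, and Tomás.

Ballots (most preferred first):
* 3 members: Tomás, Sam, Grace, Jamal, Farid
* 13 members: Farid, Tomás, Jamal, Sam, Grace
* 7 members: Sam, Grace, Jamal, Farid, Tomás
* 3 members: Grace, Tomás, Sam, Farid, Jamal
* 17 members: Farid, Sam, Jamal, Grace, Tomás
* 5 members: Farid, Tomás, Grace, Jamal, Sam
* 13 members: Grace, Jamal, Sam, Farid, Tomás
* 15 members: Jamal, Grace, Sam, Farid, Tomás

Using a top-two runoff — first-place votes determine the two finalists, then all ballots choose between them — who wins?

Round 1 first-place votes: Farid 35, Jamal 15, Sam 7, Grace 16, Tomás 3. Farid and Grace advance.
Runoff: Farid is ranked above Grace on 35 ballots, Grace above Farid on 41.

Grace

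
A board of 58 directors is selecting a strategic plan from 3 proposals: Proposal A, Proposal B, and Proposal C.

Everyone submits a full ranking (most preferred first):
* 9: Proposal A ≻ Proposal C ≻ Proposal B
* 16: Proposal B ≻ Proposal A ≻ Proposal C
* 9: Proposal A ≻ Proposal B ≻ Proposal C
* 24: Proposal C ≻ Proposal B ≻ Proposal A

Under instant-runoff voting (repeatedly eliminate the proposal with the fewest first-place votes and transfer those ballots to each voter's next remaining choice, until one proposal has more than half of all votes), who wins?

Proposal A

Round 1: Proposal A 18, Proposal B 16, Proposal C 24. Proposal B eliminated.
Round 2: Proposal A 34, Proposal C 24. Proposal A has a majority (≥30).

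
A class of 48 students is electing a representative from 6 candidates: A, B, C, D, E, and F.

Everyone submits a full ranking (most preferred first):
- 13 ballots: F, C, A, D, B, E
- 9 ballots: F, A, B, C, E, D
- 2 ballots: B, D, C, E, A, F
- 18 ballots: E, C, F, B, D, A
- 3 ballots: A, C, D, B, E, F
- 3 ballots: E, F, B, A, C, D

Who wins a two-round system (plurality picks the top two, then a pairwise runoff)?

E

Round 1 first-place votes: A 3, B 2, C 0, D 0, E 21, F 22. F and E advance.
Runoff: F is ranked above E on 22 ballots, E above F on 26.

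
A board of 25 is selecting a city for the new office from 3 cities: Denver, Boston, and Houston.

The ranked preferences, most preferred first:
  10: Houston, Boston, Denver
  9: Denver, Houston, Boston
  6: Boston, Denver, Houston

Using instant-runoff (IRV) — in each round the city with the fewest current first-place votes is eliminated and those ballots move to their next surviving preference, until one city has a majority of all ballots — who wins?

Round 1: Denver 9, Boston 6, Houston 10. Boston eliminated.
Round 2: Denver 15, Houston 10. Denver has a majority (≥13).

Denver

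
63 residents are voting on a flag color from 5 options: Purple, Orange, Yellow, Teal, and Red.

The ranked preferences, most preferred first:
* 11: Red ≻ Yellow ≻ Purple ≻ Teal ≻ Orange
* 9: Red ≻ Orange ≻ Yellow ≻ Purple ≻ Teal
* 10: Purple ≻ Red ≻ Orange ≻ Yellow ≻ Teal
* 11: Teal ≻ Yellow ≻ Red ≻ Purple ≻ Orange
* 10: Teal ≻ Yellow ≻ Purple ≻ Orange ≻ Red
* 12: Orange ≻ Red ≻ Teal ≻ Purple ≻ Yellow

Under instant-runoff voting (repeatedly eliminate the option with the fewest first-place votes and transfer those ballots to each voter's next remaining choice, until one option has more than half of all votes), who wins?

Red

Round 1: Purple 10, Orange 12, Yellow 0, Teal 21, Red 20. Yellow eliminated.
Round 2: Purple 10, Orange 12, Teal 21, Red 20. Purple eliminated.
Round 3: Orange 12, Teal 21, Red 30. Orange eliminated.
Round 4: Teal 21, Red 42. Red has a majority (≥32).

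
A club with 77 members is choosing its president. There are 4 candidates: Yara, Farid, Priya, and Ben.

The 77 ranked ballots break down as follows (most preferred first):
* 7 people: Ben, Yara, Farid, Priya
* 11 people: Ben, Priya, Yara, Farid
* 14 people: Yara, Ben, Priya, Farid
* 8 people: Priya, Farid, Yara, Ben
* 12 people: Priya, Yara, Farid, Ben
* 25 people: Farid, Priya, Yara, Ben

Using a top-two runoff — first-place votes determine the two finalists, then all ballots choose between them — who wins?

Round 1 first-place votes: Yara 14, Farid 25, Priya 20, Ben 18. Farid and Priya advance.
Runoff: Farid is ranked above Priya on 32 ballots, Priya above Farid on 45.

Priya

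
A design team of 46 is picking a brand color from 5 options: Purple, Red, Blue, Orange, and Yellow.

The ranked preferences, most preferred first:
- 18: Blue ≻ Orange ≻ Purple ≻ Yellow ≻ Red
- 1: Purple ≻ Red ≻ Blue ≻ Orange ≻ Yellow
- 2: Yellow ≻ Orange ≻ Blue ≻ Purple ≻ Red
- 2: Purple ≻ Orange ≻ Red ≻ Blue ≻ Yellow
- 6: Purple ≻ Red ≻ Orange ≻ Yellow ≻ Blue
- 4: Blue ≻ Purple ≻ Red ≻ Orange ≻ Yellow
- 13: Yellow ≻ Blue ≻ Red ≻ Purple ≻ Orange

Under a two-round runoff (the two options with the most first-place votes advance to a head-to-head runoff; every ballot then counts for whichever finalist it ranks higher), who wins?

Blue

Round 1 first-place votes: Purple 9, Red 0, Blue 22, Orange 0, Yellow 15. Blue and Yellow advance.
Runoff: Blue is ranked above Yellow on 25 ballots, Yellow above Blue on 21.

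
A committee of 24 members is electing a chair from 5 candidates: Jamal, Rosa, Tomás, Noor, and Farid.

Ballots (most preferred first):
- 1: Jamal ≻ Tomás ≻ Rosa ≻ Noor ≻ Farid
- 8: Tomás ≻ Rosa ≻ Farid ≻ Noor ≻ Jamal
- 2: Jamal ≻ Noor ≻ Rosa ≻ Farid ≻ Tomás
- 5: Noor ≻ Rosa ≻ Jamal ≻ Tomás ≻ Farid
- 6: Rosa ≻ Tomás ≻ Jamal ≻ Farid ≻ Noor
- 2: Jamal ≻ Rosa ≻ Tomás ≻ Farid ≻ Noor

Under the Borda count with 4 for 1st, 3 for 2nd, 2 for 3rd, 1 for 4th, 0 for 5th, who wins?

Rosa

Jamal: 1×4 + 8×0 + 2×4 + 5×2 + 6×2 + 2×4 = 42
Rosa: 1×2 + 8×3 + 2×2 + 5×3 + 6×4 + 2×3 = 75
Tomás: 1×3 + 8×4 + 2×0 + 5×1 + 6×3 + 2×2 = 62
Noor: 1×1 + 8×1 + 2×3 + 5×4 + 6×0 + 2×0 = 35
Farid: 1×0 + 8×2 + 2×1 + 5×0 + 6×1 + 2×1 = 26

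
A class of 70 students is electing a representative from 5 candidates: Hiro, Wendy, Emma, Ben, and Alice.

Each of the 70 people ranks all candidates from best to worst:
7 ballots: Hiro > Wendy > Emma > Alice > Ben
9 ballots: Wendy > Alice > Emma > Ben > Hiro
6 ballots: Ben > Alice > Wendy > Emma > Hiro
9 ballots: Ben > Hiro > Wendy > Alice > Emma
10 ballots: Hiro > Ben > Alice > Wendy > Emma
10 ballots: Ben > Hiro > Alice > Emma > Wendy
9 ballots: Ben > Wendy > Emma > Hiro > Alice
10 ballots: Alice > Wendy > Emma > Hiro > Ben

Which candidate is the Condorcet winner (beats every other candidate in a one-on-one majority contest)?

Ben

Ben vs Hiro: 43–27
Ben vs Wendy: 44–26
Ben vs Emma: 44–26
Ben vs Alice: 44–26
Ben beats every other candidate.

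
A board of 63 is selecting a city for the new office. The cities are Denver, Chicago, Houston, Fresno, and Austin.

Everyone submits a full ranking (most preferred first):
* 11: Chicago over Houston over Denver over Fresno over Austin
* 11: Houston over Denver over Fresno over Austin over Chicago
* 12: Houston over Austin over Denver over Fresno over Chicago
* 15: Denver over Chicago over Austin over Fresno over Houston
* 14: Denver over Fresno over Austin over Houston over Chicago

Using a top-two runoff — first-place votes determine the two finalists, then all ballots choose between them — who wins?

Houston

Round 1 first-place votes: Denver 29, Chicago 11, Houston 23, Fresno 0, Austin 0. Denver and Houston advance.
Runoff: Denver is ranked above Houston on 29 ballots, Houston above Denver on 34.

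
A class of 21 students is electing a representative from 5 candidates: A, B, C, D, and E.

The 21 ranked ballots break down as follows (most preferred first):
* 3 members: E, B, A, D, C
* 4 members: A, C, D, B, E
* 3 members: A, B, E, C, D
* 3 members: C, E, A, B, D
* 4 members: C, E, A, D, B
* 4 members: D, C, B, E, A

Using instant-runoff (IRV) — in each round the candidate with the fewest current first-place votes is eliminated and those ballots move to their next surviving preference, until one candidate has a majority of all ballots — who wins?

Round 1: A 7, B 0, C 7, D 4, E 3. B eliminated.
Round 2: A 7, C 7, D 4, E 3. E eliminated.
Round 3: A 10, C 7, D 4. D eliminated.
Round 4: A 10, C 11. C has a majority (≥11).

C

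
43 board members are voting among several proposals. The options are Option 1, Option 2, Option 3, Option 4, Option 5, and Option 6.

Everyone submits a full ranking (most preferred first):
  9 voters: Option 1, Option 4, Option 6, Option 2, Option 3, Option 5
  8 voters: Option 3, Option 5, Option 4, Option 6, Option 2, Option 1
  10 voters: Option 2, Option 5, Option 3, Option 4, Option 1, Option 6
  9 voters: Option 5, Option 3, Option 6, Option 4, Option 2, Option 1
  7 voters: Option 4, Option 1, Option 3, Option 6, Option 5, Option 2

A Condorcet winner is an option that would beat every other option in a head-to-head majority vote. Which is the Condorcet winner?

Option 3 vs Option 1: 27–16
Option 3 vs Option 2: 24–19
Option 3 vs Option 4: 27–16
Option 3 vs Option 5: 24–19
Option 3 vs Option 6: 34–9
Option 3 beats every other option.

Option 3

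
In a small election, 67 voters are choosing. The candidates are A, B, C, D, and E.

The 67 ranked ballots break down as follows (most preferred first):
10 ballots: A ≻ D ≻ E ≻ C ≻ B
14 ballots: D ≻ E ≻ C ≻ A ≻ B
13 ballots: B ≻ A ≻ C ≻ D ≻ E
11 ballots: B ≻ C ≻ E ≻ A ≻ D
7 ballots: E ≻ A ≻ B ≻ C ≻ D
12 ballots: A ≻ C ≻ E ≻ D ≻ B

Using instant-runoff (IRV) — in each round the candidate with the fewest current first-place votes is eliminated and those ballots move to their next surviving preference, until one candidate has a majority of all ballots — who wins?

Round 1: A 22, B 24, C 0, D 14, E 7. C eliminated.
Round 2: A 22, B 24, D 14, E 7. E eliminated.
Round 3: A 29, B 24, D 14. D eliminated.
Round 4: A 43, B 24. A has a majority (≥34).

A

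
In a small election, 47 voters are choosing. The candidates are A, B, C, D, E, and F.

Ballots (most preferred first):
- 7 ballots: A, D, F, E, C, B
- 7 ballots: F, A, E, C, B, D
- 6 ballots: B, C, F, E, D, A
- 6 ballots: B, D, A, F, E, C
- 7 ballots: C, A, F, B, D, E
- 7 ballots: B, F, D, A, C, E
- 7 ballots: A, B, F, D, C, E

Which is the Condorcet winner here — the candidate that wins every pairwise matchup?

A vs B: 28–19
A vs C: 34–13
A vs D: 28–19
A vs E: 41–6
A vs F: 27–20
A beats every other candidate.

A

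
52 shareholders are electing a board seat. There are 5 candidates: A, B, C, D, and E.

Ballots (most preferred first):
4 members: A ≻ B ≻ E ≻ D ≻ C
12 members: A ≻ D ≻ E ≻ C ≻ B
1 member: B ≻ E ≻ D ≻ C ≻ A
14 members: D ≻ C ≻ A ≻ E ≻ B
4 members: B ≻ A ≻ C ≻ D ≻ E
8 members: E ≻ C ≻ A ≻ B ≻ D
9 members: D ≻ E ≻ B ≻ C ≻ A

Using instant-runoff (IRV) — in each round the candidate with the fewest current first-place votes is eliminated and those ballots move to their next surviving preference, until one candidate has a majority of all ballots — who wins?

A

Round 1: A 16, B 5, C 0, D 23, E 8. C eliminated.
Round 2: A 16, B 5, D 23, E 8. B eliminated.
Round 3: A 20, D 23, E 9. E eliminated.
Round 4: A 28, D 24. A has a majority (≥27).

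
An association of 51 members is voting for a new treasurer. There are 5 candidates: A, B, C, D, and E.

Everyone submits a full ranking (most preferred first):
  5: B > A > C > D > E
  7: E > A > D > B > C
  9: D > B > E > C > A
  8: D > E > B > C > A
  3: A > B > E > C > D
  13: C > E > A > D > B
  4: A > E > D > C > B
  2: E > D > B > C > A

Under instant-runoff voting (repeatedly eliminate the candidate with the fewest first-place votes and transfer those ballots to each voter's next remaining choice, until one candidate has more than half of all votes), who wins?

Round 1: A 7, B 5, C 13, D 17, E 9. B eliminated.
Round 2: A 12, C 13, D 17, E 9. E eliminated.
Round 3: A 19, C 13, D 19. C eliminated.
Round 4: A 32, D 19. A has a majority (≥26).

A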